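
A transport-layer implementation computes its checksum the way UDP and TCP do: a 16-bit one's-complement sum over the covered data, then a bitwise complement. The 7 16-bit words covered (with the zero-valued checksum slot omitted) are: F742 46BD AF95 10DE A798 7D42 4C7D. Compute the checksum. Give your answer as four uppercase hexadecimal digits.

9033

One's-complement addition (fold any carry out of bit 15 back into bit 0):
  0xF742 + 0x46BD = 0x13DFF → wrap carry → 0x3E00
  0x3E00 + 0xAF95 = 0x0ED95
  0xED95 + 0x10DE = 0x0FE73
  0xFE73 + 0xA798 = 0x1A60B → wrap carry → 0xA60C
  0xA60C + 0x7D42 = 0x1234E → wrap carry → 0x234F
  0x234F + 0x4C7D = 0x06FCC
One's-complement sum = 0x6FCC.
Checksum = ~0x6FCC & 0xFFFF = 0x9033.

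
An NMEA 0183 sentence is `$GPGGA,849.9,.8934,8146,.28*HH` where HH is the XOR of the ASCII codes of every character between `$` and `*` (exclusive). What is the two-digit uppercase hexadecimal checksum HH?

73

XOR the ASCII codes of the payload characters:
  'G' = 0x47 → acc = 0x47
  'P' = 0x50 → acc = 0x17
  'G' = 0x47 → acc = 0x50
  'G' = 0x47 → acc = 0x17
  'A' = 0x41 → acc = 0x56
  ',' = 0x2C → acc = 0x7A
  '8' = 0x38 → acc = 0x42
  '4' = 0x34 → acc = 0x76
  '9' = 0x39 → acc = 0x4F
  '.' = 0x2E → acc = 0x61
  '9' = 0x39 → acc = 0x58
  ',' = 0x2C → acc = 0x74
  '.' = 0x2E → acc = 0x5A
  '8' = 0x38 → acc = 0x62
  '9' = 0x39 → acc = 0x5B
  '3' = 0x33 → acc = 0x68
  '4' = 0x34 → acc = 0x5C
  ',' = 0x2C → acc = 0x70
  '8' = 0x38 → acc = 0x48
  '1' = 0x31 → acc = 0x79
  '4' = 0x34 → acc = 0x4D
  '6' = 0x36 → acc = 0x7B
  ',' = 0x2C → acc = 0x57
  '.' = 0x2E → acc = 0x79
  '2' = 0x32 → acc = 0x4B
  '8' = 0x38 → acc = 0x73
Checksum = 0x73.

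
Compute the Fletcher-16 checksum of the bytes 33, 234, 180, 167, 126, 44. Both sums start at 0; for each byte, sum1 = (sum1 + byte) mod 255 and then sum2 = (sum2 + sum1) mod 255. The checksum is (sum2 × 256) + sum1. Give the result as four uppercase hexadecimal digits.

5013

Running sums (mod 255):
  after byte 0 (33): sum1=33, sum2=33
  after byte 1 (234): sum1=12, sum2=45
  after byte 2 (180): sum1=192, sum2=237
  after byte 3 (167): sum1=104, sum2=86
  after byte 4 (126): sum1=230, sum2=61
  after byte 5 (44): sum1=19, sum2=80
Checksum = sum2·256 + sum1 = 80·256 + 19 = 20499 = 0x5013.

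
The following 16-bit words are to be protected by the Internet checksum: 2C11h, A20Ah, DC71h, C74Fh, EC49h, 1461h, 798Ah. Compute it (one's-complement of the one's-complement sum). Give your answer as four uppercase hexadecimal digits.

One's-complement addition (fold any carry out of bit 15 back into bit 0):
  0x2C11 + 0xA20A = 0x0CE1B
  0xCE1B + 0xDC71 = 0x1AA8C → wrap carry → 0xAA8D
  0xAA8D + 0xC74F = 0x171DC → wrap carry → 0x71DD
  0x71DD + 0xEC49 = 0x15E26 → wrap carry → 0x5E27
  0x5E27 + 0x1461 = 0x07288
  0x7288 + 0x798A = 0x0EC12
One's-complement sum = 0xEC12.
Checksum = ~0xEC12 & 0xFFFF = 0x13ED.

13ED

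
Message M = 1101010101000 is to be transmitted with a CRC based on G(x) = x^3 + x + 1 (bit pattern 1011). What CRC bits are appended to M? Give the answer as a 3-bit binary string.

000

Append 3 zeros: 1101010101000000. Divide by 1011 (XOR where the leading bit is 1):
  pos 0: 1101 XOR 1011 = 0110
  pos 1: 1100 XOR 1011 = 0111
  pos 2: 1111 XOR 1011 = 0100
  pos 3: 1000 XOR 1011 = 0011
  pos 5: 1110 XOR 1011 = 0101
  pos 6: 1011 XOR 1011 = 0000
Remainder (last 3 bits) = 000. This is the CRC / FCS.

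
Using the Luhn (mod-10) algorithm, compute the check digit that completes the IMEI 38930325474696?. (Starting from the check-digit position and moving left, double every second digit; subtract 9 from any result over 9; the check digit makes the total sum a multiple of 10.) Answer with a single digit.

Partial digits right→left: 6 9 6 4 7 4 5 2 3 0 3 9 8 3
Double every second digit counting from the check-digit position (so the 1st, 3rd, 5th, ... of the partial from the right).
  doubled (with −9 where >9): 3 3 5 1 6 6 7 → sum 31
  kept as-is: 9 4 4 2 0 9 3 → sum 31
Total = 31 + 31 = 62.
Check digit = (10 − (62 mod 10)) mod 10 = 8.

8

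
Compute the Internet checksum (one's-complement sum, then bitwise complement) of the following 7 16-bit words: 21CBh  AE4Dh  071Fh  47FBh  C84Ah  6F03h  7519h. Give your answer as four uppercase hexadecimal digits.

3465

One's-complement addition (fold any carry out of bit 15 back into bit 0):
  0x21CB + 0xAE4D = 0x0D018
  0xD018 + 0x071F = 0x0D737
  0xD737 + 0x47FB = 0x11F32 → wrap carry → 0x1F33
  0x1F33 + 0xC84A = 0x0E77D
  0xE77D + 0x6F03 = 0x15680 → wrap carry → 0x5681
  0x5681 + 0x7519 = 0x0CB9A
One's-complement sum = 0xCB9A.
Checksum = ~0xCB9A & 0xFFFF = 0x3465.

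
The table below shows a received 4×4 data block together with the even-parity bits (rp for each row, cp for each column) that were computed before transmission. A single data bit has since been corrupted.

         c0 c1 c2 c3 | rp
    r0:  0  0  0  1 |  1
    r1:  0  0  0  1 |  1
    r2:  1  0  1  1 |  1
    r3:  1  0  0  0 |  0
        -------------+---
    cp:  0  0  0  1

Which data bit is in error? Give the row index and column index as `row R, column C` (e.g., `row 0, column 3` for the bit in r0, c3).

row 3, column 2

Recompute each row's even parity and compare to rp:
  r0: data parity 1, sent rp 1 → ok
  r1: data parity 1, sent rp 1 → ok
  r2: data parity 1, sent rp 1 → ok
  r3: data parity 1, sent rp 0 → mismatch
Recompute each column's even parity and compare to cp:
  c0: data parity 0, sent cp 0 → ok
  c1: data parity 0, sent cp 0 → ok
  c2: data parity 1, sent cp 0 → mismatch
  c3: data parity 1, sent cp 1 → ok
Exactly one row (r3) and one column (c2) fail → the flipped bit is at their intersection.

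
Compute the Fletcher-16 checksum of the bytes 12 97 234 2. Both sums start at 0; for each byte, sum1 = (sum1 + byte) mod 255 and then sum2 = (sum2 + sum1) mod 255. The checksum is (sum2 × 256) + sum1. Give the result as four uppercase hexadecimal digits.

Running sums (mod 255):
  after byte 0 (12): sum1=12, sum2=12
  after byte 1 (97): sum1=109, sum2=121
  after byte 2 (234): sum1=88, sum2=209
  after byte 3 (2): sum1=90, sum2=44
Checksum = sum2·256 + sum1 = 44·256 + 90 = 11354 = 0x2C5A.

2C5A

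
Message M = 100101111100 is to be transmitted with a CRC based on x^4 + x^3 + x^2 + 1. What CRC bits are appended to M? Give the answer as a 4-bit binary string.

Append 4 zeros: 1001011111000000. Divide by 11101 (XOR where the leading bit is 1):
  pos 0: 10010 XOR 11101 = 01111
  pos 1: 11111 XOR 11101 = 00010
  pos 4: 10111 XOR 11101 = 01010
  pos 5: 10101 XOR 11101 = 01000
  pos 6: 10000 XOR 11101 = 01101
  pos 7: 11010 XOR 11101 = 00111
  pos 9: 11100 XOR 11101 = 00001
Remainder (last 4 bits) = 0100. This is the CRC / FCS.

0100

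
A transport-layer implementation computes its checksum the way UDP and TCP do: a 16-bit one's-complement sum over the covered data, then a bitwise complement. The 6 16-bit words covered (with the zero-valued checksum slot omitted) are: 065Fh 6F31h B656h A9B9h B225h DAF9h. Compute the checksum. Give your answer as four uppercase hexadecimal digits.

One's-complement addition (fold any carry out of bit 15 back into bit 0):
  0x065F + 0x6F31 = 0x07590
  0x7590 + 0xB656 = 0x12BE6 → wrap carry → 0x2BE7
  0x2BE7 + 0xA9B9 = 0x0D5A0
  0xD5A0 + 0xB225 = 0x187C5 → wrap carry → 0x87C6
  0x87C6 + 0xDAF9 = 0x162BF → wrap carry → 0x62C0
One's-complement sum = 0x62C0.
Checksum = ~0x62C0 & 0xFFFF = 0x9D3F.

9D3F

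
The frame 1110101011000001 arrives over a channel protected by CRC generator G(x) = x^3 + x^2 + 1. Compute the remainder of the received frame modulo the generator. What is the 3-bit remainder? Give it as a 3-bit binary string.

Modulo-2 division of 1110101011000001 by 1101:
  pos 0: 1110 XOR 1101 = 0011
  pos 2: 1110 XOR 1101 = 0011
  pos 4: 1110 XOR 1101 = 0011
  pos 6: 1111 XOR 1101 = 0010
  pos 8: 1000 XOR 1101 = 0101
  pos 9: 1010 XOR 1101 = 0111
  pos 10: 1110 XOR 1101 = 0011
  pos 12: 1101 XOR 1101 = 0000
Remainder = 000 (zero — the frame passes the CRC check).

000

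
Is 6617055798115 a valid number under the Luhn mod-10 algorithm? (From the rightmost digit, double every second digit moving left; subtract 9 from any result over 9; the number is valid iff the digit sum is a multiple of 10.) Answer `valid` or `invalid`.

valid

From the right, keep odd positions and double even positions (subtract 9 from any doubled value over 9):
  doubled (positions 2,4,...): 2 7 5 1 5 3 → sum 23
  kept (positions 1,3,...): 5 1 9 5 0 1 6 → sum 27
Total = 50.
50 mod 10 = 0, so the number is valid.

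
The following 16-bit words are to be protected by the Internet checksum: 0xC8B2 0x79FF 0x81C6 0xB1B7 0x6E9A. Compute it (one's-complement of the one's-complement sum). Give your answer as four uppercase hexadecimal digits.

1B35

One's-complement addition (fold any carry out of bit 15 back into bit 0):
  0xC8B2 + 0x79FF = 0x142B1 → wrap carry → 0x42B2
  0x42B2 + 0x81C6 = 0x0C478
  0xC478 + 0xB1B7 = 0x1762F → wrap carry → 0x7630
  0x7630 + 0x6E9A = 0x0E4CA
One's-complement sum = 0xE4CA.
Checksum = ~0xE4CA & 0xFFFF = 0x1B35.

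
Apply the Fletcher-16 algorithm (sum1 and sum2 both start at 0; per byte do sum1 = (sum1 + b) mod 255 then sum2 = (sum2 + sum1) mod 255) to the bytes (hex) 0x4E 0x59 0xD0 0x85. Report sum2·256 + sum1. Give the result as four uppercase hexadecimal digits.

Running sums (mod 255):
  after byte 0 (0x4E): sum1=78, sum2=78
  after byte 1 (0x59): sum1=167, sum2=245
  after byte 2 (0xD0): sum1=120, sum2=110
  after byte 3 (0x85): sum1=253, sum2=108
Checksum = sum2·256 + sum1 = 108·256 + 253 = 27901 = 0x6CFD.

6CFD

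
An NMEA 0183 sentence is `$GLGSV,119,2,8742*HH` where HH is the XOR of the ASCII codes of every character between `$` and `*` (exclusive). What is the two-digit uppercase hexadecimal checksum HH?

XOR the ASCII codes of the payload characters:
  'G' = 0x47 → acc = 0x47
  'L' = 0x4C → acc = 0x0B
  'G' = 0x47 → acc = 0x4C
  'S' = 0x53 → acc = 0x1F
  'V' = 0x56 → acc = 0x49
  ',' = 0x2C → acc = 0x65
  '1' = 0x31 → acc = 0x54
  '1' = 0x31 → acc = 0x65
  '9' = 0x39 → acc = 0x5C
  ',' = 0x2C → acc = 0x70
  '2' = 0x32 → acc = 0x42
  ',' = 0x2C → acc = 0x6E
  '8' = 0x38 → acc = 0x56
  '7' = 0x37 → acc = 0x61
  '4' = 0x34 → acc = 0x55
  '2' = 0x32 → acc = 0x67
Checksum = 0x67.

67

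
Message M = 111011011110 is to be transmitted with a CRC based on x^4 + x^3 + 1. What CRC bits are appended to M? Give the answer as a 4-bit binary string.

Append 4 zeros: 1110110111100000. Divide by 11001 (XOR where the leading bit is 1):
  pos 0: 11101 XOR 11001 = 00100
  pos 2: 10010 XOR 11001 = 01011
  pos 3: 10111 XOR 11001 = 01110
  pos 4: 11101 XOR 11001 = 00100
  pos 6: 10011 XOR 11001 = 01010
  pos 7: 10100 XOR 11001 = 01101
  pos 8: 11010 XOR 11001 = 00011
  pos 11: 11000 XOR 11001 = 00001
Remainder (last 4 bits) = 0001. This is the CRC / FCS.

0001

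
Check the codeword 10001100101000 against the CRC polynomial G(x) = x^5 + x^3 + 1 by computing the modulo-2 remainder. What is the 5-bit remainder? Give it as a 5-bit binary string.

10011

Modulo-2 division of 10001100101000 by 101001:
  pos 0: 100011 XOR 101001 = 001010
  pos 2: 101000 XOR 101001 = 000001
  pos 7: 110100 XOR 101001 = 011101
  pos 8: 111010 XOR 101001 = 010011
Remainder = 10011 (nonzero — an error is detected).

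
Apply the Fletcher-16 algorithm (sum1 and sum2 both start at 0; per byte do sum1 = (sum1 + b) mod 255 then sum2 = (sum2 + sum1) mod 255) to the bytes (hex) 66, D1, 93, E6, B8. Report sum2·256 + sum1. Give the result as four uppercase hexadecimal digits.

886B

Running sums (mod 255):
  after byte 0 (66): sum1=102, sum2=102
  after byte 1 (D1): sum1=56, sum2=158
  after byte 2 (93): sum1=203, sum2=106
  after byte 3 (E6): sum1=178, sum2=29
  after byte 4 (B8): sum1=107, sum2=136
Checksum = sum2·256 + sum1 = 136·256 + 107 = 34923 = 0x886B.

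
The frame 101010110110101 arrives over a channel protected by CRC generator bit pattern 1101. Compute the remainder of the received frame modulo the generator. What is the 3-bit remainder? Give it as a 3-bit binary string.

101

Modulo-2 division of 101010110110101 by 1101:
  pos 0: 1010 XOR 1101 = 0111
  pos 1: 1111 XOR 1101 = 0010
  pos 3: 1001 XOR 1101 = 0100
  pos 4: 1001 XOR 1101 = 0100
  pos 5: 1000 XOR 1101 = 0101
  pos 6: 1011 XOR 1101 = 0110
  pos 7: 1101 XOR 1101 = 0000
Remainder = 101 (nonzero — an error is detected).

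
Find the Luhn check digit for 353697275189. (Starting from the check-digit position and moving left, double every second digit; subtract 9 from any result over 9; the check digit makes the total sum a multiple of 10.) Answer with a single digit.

5

Partial digits right→left: 9 8 1 5 7 2 7 9 6 3 5 3
Double every second digit counting from the check-digit position (so the 1st, 3rd, 5th, ... of the partial from the right).
  doubled (with −9 where >9): 9 2 5 5 3 1 → sum 25
  kept as-is: 8 5 2 9 3 3 → sum 30
Total = 25 + 30 = 55.
Check digit = (10 − (55 mod 10)) mod 10 = 5.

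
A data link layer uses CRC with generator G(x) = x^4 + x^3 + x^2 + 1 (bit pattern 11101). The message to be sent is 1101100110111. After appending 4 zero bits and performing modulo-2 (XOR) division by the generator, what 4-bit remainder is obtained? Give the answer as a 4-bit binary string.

Append 4 zeros: 11011001101110000. Divide by 11101 (XOR where the leading bit is 1):
  pos 0: 11011 XOR 11101 = 00110
  pos 2: 11000 XOR 11101 = 00101
  pos 4: 10111 XOR 11101 = 01010
  pos 5: 10100 XOR 11101 = 01001
  pos 6: 10011 XOR 11101 = 01110
  pos 7: 11101 XOR 11101 = 00000
  pos 12: 10000 XOR 11101 = 01101
Remainder (last 4 bits) = 1101. This is the CRC / FCS.

1101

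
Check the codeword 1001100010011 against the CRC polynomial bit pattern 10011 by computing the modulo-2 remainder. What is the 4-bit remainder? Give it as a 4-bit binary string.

Modulo-2 division of 1001100010011 by 10011:
  pos 0: 10011 XOR 10011 = 00000
  pos 8: 10011 XOR 10011 = 00000
Remainder = 0000 (zero — the frame passes the CRC check).

0000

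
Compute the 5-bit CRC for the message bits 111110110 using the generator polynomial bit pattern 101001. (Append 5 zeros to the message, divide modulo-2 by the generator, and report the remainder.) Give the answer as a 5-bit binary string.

10101

Append 5 zeros: 11111011000000. Divide by 101001 (XOR where the leading bit is 1):
  pos 0: 111110 XOR 101001 = 010111
  pos 1: 101111 XOR 101001 = 000110
  pos 4: 110100 XOR 101001 = 011101
  pos 5: 111010 XOR 101001 = 010011
  pos 6: 100110 XOR 101001 = 001111
  pos 8: 111100 XOR 101001 = 010101
Remainder (last 5 bits) = 10101. This is the CRC / FCS.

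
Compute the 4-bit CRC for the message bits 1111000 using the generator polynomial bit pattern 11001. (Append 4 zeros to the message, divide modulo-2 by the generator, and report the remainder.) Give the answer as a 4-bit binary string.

Append 4 zeros: 11110000000. Divide by 11001 (XOR where the leading bit is 1):
  pos 0: 11110 XOR 11001 = 00111
  pos 2: 11100 XOR 11001 = 00101
  pos 4: 10100 XOR 11001 = 01101
  pos 5: 11010 XOR 11001 = 00011
Remainder (last 4 bits) = 0110. This is the CRC / FCS.

0110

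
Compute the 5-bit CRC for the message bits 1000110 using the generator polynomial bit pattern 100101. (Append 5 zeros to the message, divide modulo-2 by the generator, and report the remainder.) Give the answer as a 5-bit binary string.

11001

Append 5 zeros: 100011000000. Divide by 100101 (XOR where the leading bit is 1):
  pos 0: 100011 XOR 100101 = 000110
  pos 3: 110000 XOR 100101 = 010101
  pos 4: 101010 XOR 100101 = 001111
  pos 6: 111100 XOR 100101 = 011001
Remainder (last 5 bits) = 11001. This is the CRC / FCS.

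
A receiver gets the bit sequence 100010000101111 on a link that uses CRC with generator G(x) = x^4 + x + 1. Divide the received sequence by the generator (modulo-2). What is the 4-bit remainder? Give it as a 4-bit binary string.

Modulo-2 division of 100010000101111 by 10011:
  pos 0: 10001 XOR 10011 = 00010
  pos 3: 10000 XOR 10011 = 00011
  pos 6: 11010 XOR 10011 = 01001
  pos 7: 10011 XOR 10011 = 00000
Remainder = 0111 (nonzero — an error is detected).

0111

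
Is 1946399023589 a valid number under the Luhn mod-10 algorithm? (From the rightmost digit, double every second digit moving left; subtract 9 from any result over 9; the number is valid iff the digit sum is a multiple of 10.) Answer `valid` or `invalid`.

invalid

From the right, keep odd positions and double even positions (subtract 9 from any doubled value over 9):
  doubled (positions 2,4,...): 7 6 0 9 3 9 → sum 34
  kept (positions 1,3,...): 9 5 2 9 3 4 1 → sum 33
Total = 67.
67 mod 10 = 7, so the number is invalid.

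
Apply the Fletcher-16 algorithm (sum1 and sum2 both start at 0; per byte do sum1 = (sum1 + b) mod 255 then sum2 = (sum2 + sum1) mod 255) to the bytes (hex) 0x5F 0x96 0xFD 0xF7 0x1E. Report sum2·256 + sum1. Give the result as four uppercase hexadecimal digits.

3F0A

Running sums (mod 255):
  after byte 0 (0x5F): sum1=95, sum2=95
  after byte 1 (0x96): sum1=245, sum2=85
  after byte 2 (0xFD): sum1=243, sum2=73
  after byte 3 (0xF7): sum1=235, sum2=53
  after byte 4 (0x1E): sum1=10, sum2=63
Checksum = sum2·256 + sum1 = 63·256 + 10 = 16138 = 0x3F0A.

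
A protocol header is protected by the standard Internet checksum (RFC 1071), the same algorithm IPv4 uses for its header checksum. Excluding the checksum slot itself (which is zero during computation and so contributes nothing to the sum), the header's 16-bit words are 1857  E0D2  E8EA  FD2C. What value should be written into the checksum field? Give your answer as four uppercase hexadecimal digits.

20BE

One's-complement addition (fold any carry out of bit 15 back into bit 0):
  0x1857 + 0xE0D2 = 0x0F929
  0xF929 + 0xE8EA = 0x1E213 → wrap carry → 0xE214
  0xE214 + 0xFD2C = 0x1DF40 → wrap carry → 0xDF41
One's-complement sum = 0xDF41.
Checksum = ~0xDF41 & 0xFFFF = 0x20BE.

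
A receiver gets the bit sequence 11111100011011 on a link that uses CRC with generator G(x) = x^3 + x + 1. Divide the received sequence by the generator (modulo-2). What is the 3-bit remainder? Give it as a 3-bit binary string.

111

Modulo-2 division of 11111100011011 by 1011:
  pos 0: 1111 XOR 1011 = 0100
  pos 1: 1001 XOR 1011 = 0010
  pos 3: 1010 XOR 1011 = 0001
  pos 6: 1001 XOR 1011 = 0010
  pos 8: 1010 XOR 1011 = 0001
Remainder = 111 (nonzero — an error is detected).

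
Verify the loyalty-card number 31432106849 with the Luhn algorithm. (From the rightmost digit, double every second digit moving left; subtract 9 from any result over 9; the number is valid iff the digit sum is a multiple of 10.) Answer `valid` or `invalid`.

From the right, keep odd positions and double even positions (subtract 9 from any doubled value over 9):
  doubled (positions 2,4,...): 8 3 2 6 2 → sum 21
  kept (positions 1,3,...): 9 8 0 2 4 3 → sum 26
Total = 47.
47 mod 10 = 7, so the number is invalid.

invalid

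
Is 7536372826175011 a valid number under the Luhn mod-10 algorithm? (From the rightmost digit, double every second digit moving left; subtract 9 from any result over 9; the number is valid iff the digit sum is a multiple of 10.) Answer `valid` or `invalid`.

From the right, keep odd positions and double even positions (subtract 9 from any doubled value over 9):
  doubled (positions 2,4,...): 2 1 2 4 4 6 6 5 → sum 30
  kept (positions 1,3,...): 1 0 7 6 8 7 6 5 → sum 40
Total = 70.
70 mod 10 = 0, so the number is valid.

valid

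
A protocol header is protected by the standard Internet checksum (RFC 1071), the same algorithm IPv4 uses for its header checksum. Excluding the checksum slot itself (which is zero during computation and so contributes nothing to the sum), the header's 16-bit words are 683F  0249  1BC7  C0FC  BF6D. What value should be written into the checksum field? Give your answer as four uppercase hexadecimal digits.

One's-complement addition (fold any carry out of bit 15 back into bit 0):
  0x683F + 0x0249 = 0x06A88
  0x6A88 + 0x1BC7 = 0x0864F
  0x864F + 0xC0FC = 0x1474B → wrap carry → 0x474C
  0x474C + 0xBF6D = 0x106B9 → wrap carry → 0x06BA
One's-complement sum = 0x06BA.
Checksum = ~0x06BA & 0xFFFF = 0xF945.

F945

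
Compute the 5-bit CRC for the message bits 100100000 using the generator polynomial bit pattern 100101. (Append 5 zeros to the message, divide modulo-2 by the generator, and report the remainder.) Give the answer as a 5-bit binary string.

01101

Append 5 zeros: 10010000000000. Divide by 100101 (XOR where the leading bit is 1):
  pos 0: 100100 XOR 100101 = 000001
  pos 5: 100000 XOR 100101 = 000101
  pos 8: 101000 XOR 100101 = 001101
Remainder (last 5 bits) = 01101. This is the CRC / FCS.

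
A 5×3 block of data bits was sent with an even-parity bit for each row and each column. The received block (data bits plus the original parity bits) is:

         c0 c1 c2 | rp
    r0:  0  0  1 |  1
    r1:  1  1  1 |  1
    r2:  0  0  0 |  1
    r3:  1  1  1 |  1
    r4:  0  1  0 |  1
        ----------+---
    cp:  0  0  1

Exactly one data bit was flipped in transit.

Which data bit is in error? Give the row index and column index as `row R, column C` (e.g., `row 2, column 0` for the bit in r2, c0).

row 2, column 1

Recompute each row's even parity and compare to rp:
  r0: data parity 1, sent rp 1 → ok
  r1: data parity 1, sent rp 1 → ok
  r2: data parity 0, sent rp 1 → mismatch
  r3: data parity 1, sent rp 1 → ok
  r4: data parity 1, sent rp 1 → ok
Recompute each column's even parity and compare to cp:
  c0: data parity 0, sent cp 0 → ok
  c1: data parity 1, sent cp 0 → mismatch
  c2: data parity 1, sent cp 1 → ok
Exactly one row (r2) and one column (c1) fail → the flipped bit is at their intersection.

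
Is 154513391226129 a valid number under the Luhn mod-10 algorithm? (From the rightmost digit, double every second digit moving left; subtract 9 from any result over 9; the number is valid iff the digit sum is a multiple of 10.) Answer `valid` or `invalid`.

From the right, keep odd positions and double even positions (subtract 9 from any doubled value over 9):
  doubled (positions 2,4,...): 4 3 4 9 6 1 1 → sum 28
  kept (positions 1,3,...): 9 1 2 1 3 1 4 1 → sum 22
Total = 50.
50 mod 10 = 0, so the number is valid.

valid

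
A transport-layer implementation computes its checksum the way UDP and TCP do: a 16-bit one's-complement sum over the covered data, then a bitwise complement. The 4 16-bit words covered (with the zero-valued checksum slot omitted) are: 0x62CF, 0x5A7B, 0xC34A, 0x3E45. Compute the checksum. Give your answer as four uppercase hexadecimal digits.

4125

One's-complement addition (fold any carry out of bit 15 back into bit 0):
  0x62CF + 0x5A7B = 0x0BD4A
  0xBD4A + 0xC34A = 0x18094 → wrap carry → 0x8095
  0x8095 + 0x3E45 = 0x0BEDA
One's-complement sum = 0xBEDA.
Checksum = ~0xBEDA & 0xFFFF = 0x4125.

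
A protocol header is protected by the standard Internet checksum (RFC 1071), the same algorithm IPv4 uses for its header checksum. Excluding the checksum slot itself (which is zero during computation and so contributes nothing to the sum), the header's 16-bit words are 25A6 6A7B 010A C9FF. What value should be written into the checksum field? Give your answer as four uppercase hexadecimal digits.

A4D4

One's-complement addition (fold any carry out of bit 15 back into bit 0):
  0x25A6 + 0x6A7B = 0x09021
  0x9021 + 0x010A = 0x0912B
  0x912B + 0xC9FF = 0x15B2A → wrap carry → 0x5B2B
One's-complement sum = 0x5B2B.
Checksum = ~0x5B2B & 0xFFFF = 0xA4D4.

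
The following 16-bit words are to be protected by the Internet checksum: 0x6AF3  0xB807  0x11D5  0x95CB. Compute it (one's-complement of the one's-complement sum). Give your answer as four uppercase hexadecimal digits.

One's-complement addition (fold any carry out of bit 15 back into bit 0):
  0x6AF3 + 0xB807 = 0x122FA → wrap carry → 0x22FB
  0x22FB + 0x11D5 = 0x034D0
  0x34D0 + 0x95CB = 0x0CA9B
One's-complement sum = 0xCA9B.
Checksum = ~0xCA9B & 0xFFFF = 0x3564.

3564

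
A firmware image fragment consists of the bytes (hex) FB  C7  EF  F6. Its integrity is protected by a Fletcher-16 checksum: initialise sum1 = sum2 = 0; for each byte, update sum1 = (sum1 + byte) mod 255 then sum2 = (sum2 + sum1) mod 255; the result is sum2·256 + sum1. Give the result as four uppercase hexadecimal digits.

Running sums (mod 255):
  after byte 0 (FB): sum1=251, sum2=251
  after byte 1 (C7): sum1=195, sum2=191
  after byte 2 (EF): sum1=179, sum2=115
  after byte 3 (F6): sum1=170, sum2=30
Checksum = sum2·256 + sum1 = 30·256 + 170 = 7850 = 0x1EAA.

1EAA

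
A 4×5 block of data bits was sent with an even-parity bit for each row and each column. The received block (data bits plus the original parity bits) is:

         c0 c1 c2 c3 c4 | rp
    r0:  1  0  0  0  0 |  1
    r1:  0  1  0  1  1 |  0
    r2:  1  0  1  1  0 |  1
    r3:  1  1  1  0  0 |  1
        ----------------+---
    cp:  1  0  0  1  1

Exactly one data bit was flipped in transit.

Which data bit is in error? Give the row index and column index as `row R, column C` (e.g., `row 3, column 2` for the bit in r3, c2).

row 1, column 3

Recompute each row's even parity and compare to rp:
  r0: data parity 1, sent rp 1 → ok
  r1: data parity 1, sent rp 0 → mismatch
  r2: data parity 1, sent rp 1 → ok
  r3: data parity 1, sent rp 1 → ok
Recompute each column's even parity and compare to cp:
  c0: data parity 1, sent cp 1 → ok
  c1: data parity 0, sent cp 0 → ok
  c2: data parity 0, sent cp 0 → ok
  c3: data parity 0, sent cp 1 → mismatch
  c4: data parity 1, sent cp 1 → ok
Exactly one row (r1) and one column (c3) fail → the flipped bit is at their intersection.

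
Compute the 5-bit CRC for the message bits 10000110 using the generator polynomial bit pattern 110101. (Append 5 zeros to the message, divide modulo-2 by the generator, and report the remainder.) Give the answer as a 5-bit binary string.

Append 5 zeros: 1000011000000. Divide by 110101 (XOR where the leading bit is 1):
  pos 0: 100001 XOR 110101 = 010100
  pos 1: 101001 XOR 110101 = 011100
  pos 2: 111000 XOR 110101 = 001101
  pos 4: 110100 XOR 110101 = 000001
Remainder (last 5 bits) = 01000. This is the CRC / FCS.

01000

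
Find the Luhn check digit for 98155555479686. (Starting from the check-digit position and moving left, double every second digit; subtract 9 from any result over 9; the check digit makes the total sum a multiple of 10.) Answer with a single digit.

8

Partial digits right→left: 6 8 6 9 7 4 5 5 5 5 5 1 8 9
Double every second digit counting from the check-digit position (so the 1st, 3rd, 5th, ... of the partial from the right).
  doubled (with −9 where >9): 3 3 5 1 1 1 7 → sum 21
  kept as-is: 8 9 4 5 5 1 9 → sum 41
Total = 21 + 41 = 62.
Check digit = (10 − (62 mod 10)) mod 10 = 8.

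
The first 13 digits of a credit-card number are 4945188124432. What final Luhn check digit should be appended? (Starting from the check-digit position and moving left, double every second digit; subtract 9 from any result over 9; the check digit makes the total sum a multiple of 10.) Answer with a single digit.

Partial digits right→left: 2 3 4 4 2 1 8 8 1 5 4 9 4
Double every second digit counting from the check-digit position (so the 1st, 3rd, 5th, ... of the partial from the right).
  doubled (with −9 where >9): 4 8 4 7 2 8 8 → sum 41
  kept as-is: 3 4 1 8 5 9 → sum 30
Total = 41 + 30 = 71.
Check digit = (10 − (71 mod 10)) mod 10 = 9.

9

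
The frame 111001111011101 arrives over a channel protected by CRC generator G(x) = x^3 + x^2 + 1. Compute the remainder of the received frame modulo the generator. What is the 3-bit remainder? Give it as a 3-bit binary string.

Modulo-2 division of 111001111011101 by 1101:
  pos 0: 1110 XOR 1101 = 0011
  pos 2: 1101 XOR 1101 = 0000
  pos 6: 1110 XOR 1101 = 0011
  pos 8: 1111 XOR 1101 = 0010
  pos 10: 1010 XOR 1101 = 0111
  pos 11: 1111 XOR 1101 = 0010
Remainder = 010 (nonzero — an error is detected).

010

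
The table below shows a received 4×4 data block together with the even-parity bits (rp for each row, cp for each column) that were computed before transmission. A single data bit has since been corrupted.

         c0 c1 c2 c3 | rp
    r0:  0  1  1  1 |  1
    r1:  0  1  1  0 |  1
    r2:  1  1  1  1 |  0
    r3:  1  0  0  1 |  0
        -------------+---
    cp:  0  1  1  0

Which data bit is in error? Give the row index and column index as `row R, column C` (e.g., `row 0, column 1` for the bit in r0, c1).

Recompute each row's even parity and compare to rp:
  r0: data parity 1, sent rp 1 → ok
  r1: data parity 0, sent rp 1 → mismatch
  r2: data parity 0, sent rp 0 → ok
  r3: data parity 0, sent rp 0 → ok
Recompute each column's even parity and compare to cp:
  c0: data parity 0, sent cp 0 → ok
  c1: data parity 1, sent cp 1 → ok
  c2: data parity 1, sent cp 1 → ok
  c3: data parity 1, sent cp 0 → mismatch
Exactly one row (r1) and one column (c3) fail → the flipped bit is at their intersection.

row 1, column 3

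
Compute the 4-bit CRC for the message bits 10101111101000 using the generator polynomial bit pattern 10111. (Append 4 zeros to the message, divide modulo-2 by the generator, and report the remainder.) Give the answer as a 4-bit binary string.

0101

Append 4 zeros: 101011111010000000. Divide by 10111 (XOR where the leading bit is 1):
  pos 0: 10101 XOR 10111 = 00010
  pos 3: 10111 XOR 10111 = 00000
  pos 8: 10100 XOR 10111 = 00011
  pos 11: 11000 XOR 10111 = 01111
  pos 12: 11110 XOR 10111 = 01001
  pos 13: 10010 XOR 10111 = 00101
Remainder (last 4 bits) = 0101. This is the CRC / FCS.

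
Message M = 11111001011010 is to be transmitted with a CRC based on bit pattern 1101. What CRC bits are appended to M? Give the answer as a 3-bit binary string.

Append 3 zeros: 11111001011010000. Divide by 1101 (XOR where the leading bit is 1):
  pos 0: 1111 XOR 1101 = 0010
  pos 2: 1010 XOR 1101 = 0111
  pos 3: 1110 XOR 1101 = 0011
  pos 5: 1110 XOR 1101 = 0011
  pos 7: 1111 XOR 1101 = 0010
  pos 9: 1001 XOR 1101 = 0100
  pos 10: 1000 XOR 1101 = 0101
  pos 11: 1010 XOR 1101 = 0111
  pos 12: 1110 XOR 1101 = 0011
Remainder (last 3 bits) = 110. This is the CRC / FCS.

110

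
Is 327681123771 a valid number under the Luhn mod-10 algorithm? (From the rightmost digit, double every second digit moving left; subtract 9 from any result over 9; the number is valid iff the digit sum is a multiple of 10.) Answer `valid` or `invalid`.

From the right, keep odd positions and double even positions (subtract 9 from any doubled value over 9):
  doubled (positions 2,4,...): 5 6 2 7 5 6 → sum 31
  kept (positions 1,3,...): 1 7 2 1 6 2 → sum 19
Total = 50.
50 mod 10 = 0, so the number is valid.

valid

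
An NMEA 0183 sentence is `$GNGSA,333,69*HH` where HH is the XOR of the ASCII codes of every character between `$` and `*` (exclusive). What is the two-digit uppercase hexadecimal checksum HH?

60

XOR the ASCII codes of the payload characters:
  'G' = 0x47 → acc = 0x47
  'N' = 0x4E → acc = 0x09
  'G' = 0x47 → acc = 0x4E
  'S' = 0x53 → acc = 0x1D
  'A' = 0x41 → acc = 0x5C
  ',' = 0x2C → acc = 0x70
  '3' = 0x33 → acc = 0x43
  '3' = 0x33 → acc = 0x70
  '3' = 0x33 → acc = 0x43
  ',' = 0x2C → acc = 0x6F
  '6' = 0x36 → acc = 0x59
  '9' = 0x39 → acc = 0x60
Checksum = 0x60.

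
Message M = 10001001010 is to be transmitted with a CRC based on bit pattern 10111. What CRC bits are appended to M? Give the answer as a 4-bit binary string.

0110

Append 4 zeros: 100010010100000. Divide by 10111 (XOR where the leading bit is 1):
  pos 0: 10001 XOR 10111 = 00110
  pos 2: 11000 XOR 10111 = 01111
  pos 3: 11111 XOR 10111 = 01000
  pos 4: 10000 XOR 10111 = 00111
  pos 6: 11110 XOR 10111 = 01001
  pos 7: 10010 XOR 10111 = 00101
  pos 9: 10100 XOR 10111 = 00011
Remainder (last 4 bits) = 0110. This is the CRC / FCS.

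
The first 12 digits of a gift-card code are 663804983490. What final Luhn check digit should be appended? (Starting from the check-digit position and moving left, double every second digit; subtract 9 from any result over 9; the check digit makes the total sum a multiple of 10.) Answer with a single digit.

Partial digits right→left: 0 9 4 3 8 9 4 0 8 3 6 6
Double every second digit counting from the check-digit position (so the 1st, 3rd, 5th, ... of the partial from the right).
  doubled (with −9 where >9): 0 8 7 8 7 3 → sum 33
  kept as-is: 9 3 9 0 3 6 → sum 30
Total = 33 + 30 = 63.
Check digit = (10 − (63 mod 10)) mod 10 = 7.

7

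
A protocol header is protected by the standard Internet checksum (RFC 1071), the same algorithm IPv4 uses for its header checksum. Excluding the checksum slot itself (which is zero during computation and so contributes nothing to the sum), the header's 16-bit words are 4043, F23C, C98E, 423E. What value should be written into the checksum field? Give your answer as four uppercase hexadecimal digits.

One's-complement addition (fold any carry out of bit 15 back into bit 0):
  0x4043 + 0xF23C = 0x1327F → wrap carry → 0x3280
  0x3280 + 0xC98E = 0x0FC0E
  0xFC0E + 0x423E = 0x13E4C → wrap carry → 0x3E4D
One's-complement sum = 0x3E4D.
Checksum = ~0x3E4D & 0xFFFF = 0xC1B2.

C1B2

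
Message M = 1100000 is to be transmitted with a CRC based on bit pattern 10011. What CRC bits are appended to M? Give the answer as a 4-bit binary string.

Append 4 zeros: 11000000000. Divide by 10011 (XOR where the leading bit is 1):
  pos 0: 11000 XOR 10011 = 01011
  pos 1: 10110 XOR 10011 = 00101
  pos 3: 10100 XOR 10011 = 00111
  pos 5: 11100 XOR 10011 = 01111
  pos 6: 11110 XOR 10011 = 01101
Remainder (last 4 bits) = 1101. This is the CRC / FCS.

1101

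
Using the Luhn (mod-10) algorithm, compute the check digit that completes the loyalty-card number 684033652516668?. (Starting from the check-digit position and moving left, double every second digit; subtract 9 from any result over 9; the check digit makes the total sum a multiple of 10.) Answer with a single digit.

Partial digits right→left: 8 6 6 6 1 5 2 5 6 3 3 0 4 8 6
Double every second digit counting from the check-digit position (so the 1st, 3rd, 5th, ... of the partial from the right).
  doubled (with −9 where >9): 7 3 2 4 3 6 8 3 → sum 36
  kept as-is: 6 6 5 5 3 0 8 → sum 33
Total = 36 + 33 = 69.
Check digit = (10 − (69 mod 10)) mod 10 = 1.

1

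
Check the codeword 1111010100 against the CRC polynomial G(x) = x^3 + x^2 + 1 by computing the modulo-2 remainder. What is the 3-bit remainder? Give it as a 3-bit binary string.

Modulo-2 division of 1111010100 by 1101:
  pos 0: 1111 XOR 1101 = 0010
  pos 2: 1001 XOR 1101 = 0100
  pos 3: 1000 XOR 1101 = 0101
  pos 4: 1011 XOR 1101 = 0110
  pos 5: 1100 XOR 1101 = 0001
Remainder = 010 (nonzero — an error is detected).

010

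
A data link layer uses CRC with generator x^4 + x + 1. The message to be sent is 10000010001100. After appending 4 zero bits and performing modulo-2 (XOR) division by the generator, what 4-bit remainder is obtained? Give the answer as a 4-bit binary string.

1101

Append 4 zeros: 100000100011000000. Divide by 10011 (XOR where the leading bit is 1):
  pos 0: 10000 XOR 10011 = 00011
  pos 3: 11010 XOR 10011 = 01001
  pos 4: 10010 XOR 10011 = 00001
  pos 8: 10110 XOR 10011 = 00101
  pos 10: 10100 XOR 10011 = 00111
  pos 12: 11100 XOR 10011 = 01111
  pos 13: 11110 XOR 10011 = 01101
Remainder (last 4 bits) = 1101. This is the CRC / FCS.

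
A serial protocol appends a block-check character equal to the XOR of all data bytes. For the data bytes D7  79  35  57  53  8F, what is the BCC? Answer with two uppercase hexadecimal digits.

10

XOR the bytes together:
  start with 0xD7
  0xD7 ⊕ 0x79 = 0xAE
  0xAE ⊕ 0x35 = 0x9B
  0x9B ⊕ 0x57 = 0xCC
  0xCC ⊕ 0x53 = 0x9F
  0x9F ⊕ 0x8F = 0x10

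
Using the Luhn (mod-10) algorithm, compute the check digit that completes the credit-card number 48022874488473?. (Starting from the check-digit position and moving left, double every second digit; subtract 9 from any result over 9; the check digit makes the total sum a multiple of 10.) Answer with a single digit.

1

Partial digits right→left: 3 7 4 8 8 4 4 7 8 2 2 0 8 4
Double every second digit counting from the check-digit position (so the 1st, 3rd, 5th, ... of the partial from the right).
  doubled (with −9 where >9): 6 8 7 8 7 4 7 → sum 47
  kept as-is: 7 8 4 7 2 0 4 → sum 32
Total = 47 + 32 = 79.
Check digit = (10 − (79 mod 10)) mod 10 = 1.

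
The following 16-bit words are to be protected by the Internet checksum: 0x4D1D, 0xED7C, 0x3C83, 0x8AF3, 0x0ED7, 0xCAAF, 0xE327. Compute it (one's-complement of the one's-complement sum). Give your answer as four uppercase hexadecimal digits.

One's-complement addition (fold any carry out of bit 15 back into bit 0):
  0x4D1D + 0xED7C = 0x13A99 → wrap carry → 0x3A9A
  0x3A9A + 0x3C83 = 0x0771D
  0x771D + 0x8AF3 = 0x10210 → wrap carry → 0x0211
  0x0211 + 0x0ED7 = 0x010E8
  0x10E8 + 0xCAAF = 0x0DB97
  0xDB97 + 0xE327 = 0x1BEBE → wrap carry → 0xBEBF
One's-complement sum = 0xBEBF.
Checksum = ~0xBEBF & 0xFFFF = 0x4140.

4140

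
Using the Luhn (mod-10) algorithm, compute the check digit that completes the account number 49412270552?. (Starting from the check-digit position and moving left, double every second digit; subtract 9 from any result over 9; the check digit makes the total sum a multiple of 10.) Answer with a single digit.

Partial digits right→left: 2 5 5 0 7 2 2 1 4 9 4
Double every second digit counting from the check-digit position (so the 1st, 3rd, 5th, ... of the partial from the right).
  doubled (with −9 where >9): 4 1 5 4 8 8 → sum 30
  kept as-is: 5 0 2 1 9 → sum 17
Total = 30 + 17 = 47.
Check digit = (10 − (47 mod 10)) mod 10 = 3.

3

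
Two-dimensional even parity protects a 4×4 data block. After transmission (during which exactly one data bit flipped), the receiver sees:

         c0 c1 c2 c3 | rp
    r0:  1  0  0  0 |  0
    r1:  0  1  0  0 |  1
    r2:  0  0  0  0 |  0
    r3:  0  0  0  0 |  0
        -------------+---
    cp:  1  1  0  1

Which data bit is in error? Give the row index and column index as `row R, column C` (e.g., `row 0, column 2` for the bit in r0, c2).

row 0, column 3

Recompute each row's even parity and compare to rp:
  r0: data parity 1, sent rp 0 → mismatch
  r1: data parity 1, sent rp 1 → ok
  r2: data parity 0, sent rp 0 → ok
  r3: data parity 0, sent rp 0 → ok
Recompute each column's even parity and compare to cp:
  c0: data parity 1, sent cp 1 → ok
  c1: data parity 1, sent cp 1 → ok
  c2: data parity 0, sent cp 0 → ok
  c3: data parity 0, sent cp 1 → mismatch
Exactly one row (r0) and one column (c3) fail → the flipped bit is at their intersection.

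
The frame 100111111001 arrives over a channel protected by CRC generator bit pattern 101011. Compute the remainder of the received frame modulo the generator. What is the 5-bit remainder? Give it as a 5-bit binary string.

00000

Modulo-2 division of 100111111001 by 101011:
  pos 0: 100111 XOR 101011 = 001100
  pos 2: 110011 XOR 101011 = 011000
  pos 3: 110001 XOR 101011 = 011010
  pos 4: 110100 XOR 101011 = 011111
  pos 5: 111110 XOR 101011 = 010101
  pos 6: 101011 XOR 101011 = 000000
Remainder = 00000 (zero — the frame passes the CRC check).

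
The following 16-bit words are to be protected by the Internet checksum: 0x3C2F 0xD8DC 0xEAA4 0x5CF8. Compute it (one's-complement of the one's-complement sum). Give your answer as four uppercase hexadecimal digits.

One's-complement addition (fold any carry out of bit 15 back into bit 0):
  0x3C2F + 0xD8DC = 0x1150B → wrap carry → 0x150C
  0x150C + 0xEAA4 = 0x0FFB0
  0xFFB0 + 0x5CF8 = 0x15CA8 → wrap carry → 0x5CA9
One's-complement sum = 0x5CA9.
Checksum = ~0x5CA9 & 0xFFFF = 0xA356.

A356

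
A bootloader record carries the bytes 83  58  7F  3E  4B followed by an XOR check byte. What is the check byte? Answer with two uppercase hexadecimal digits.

XOR the bytes together:
  start with 0x83
  0x83 ⊕ 0x58 = 0xDB
  0xDB ⊕ 0x7F = 0xA4
  0xA4 ⊕ 0x3E = 0x9A
  0x9A ⊕ 0x4B = 0xD1

D1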